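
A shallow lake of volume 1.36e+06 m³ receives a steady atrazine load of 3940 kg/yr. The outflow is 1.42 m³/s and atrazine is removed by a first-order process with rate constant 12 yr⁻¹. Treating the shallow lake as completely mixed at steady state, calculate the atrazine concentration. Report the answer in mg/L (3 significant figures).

0.0645 mg/L

Outflow Q = 1.42 m³/s × 3.156e+07 s/yr = 4.481e+07 m³/yr.
Steady-state CSTR mass balance: W = Q·C + k·V·C, so C = W/(Q + kV).
Q + kV = 4.481e+07 + 12·1.36e+06 = 6.113e+07 m³/yr.
C = 3940/6.113e+07 = 6.445e-05 kg/m³ = 0.06445 mg/L.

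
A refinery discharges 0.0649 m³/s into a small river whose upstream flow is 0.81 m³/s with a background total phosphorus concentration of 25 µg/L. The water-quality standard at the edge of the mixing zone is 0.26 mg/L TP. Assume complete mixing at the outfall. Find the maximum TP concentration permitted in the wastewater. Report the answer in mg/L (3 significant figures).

25 µg/L = 0.025 mg/L.
Mass balance: 0.26·0.8749 = 0.0649·Cₑ + 0.81·0.025.
Cₑ = (0.2275 − 0.02025) / 0.0649 = 3.193 mg/L.

3.19 mg/L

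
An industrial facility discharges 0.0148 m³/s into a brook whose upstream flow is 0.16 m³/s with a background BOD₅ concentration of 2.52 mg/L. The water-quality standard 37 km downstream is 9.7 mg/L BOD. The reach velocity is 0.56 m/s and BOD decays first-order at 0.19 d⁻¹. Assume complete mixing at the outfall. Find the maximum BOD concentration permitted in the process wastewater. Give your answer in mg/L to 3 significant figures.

105 mg/L

Travel time to the compliance point: t = 3.7e+04/0.56 = 6.607e+04 s = 0.7647 d; decay factor exp(−0.19·0.7647) = 0.8648.
So the concentration just after mixing may be at most 9.7/0.8648 = 11.22 mg/L.
Mass balance: 11.22·0.1748 = 0.0148·Cₑ + 0.16·2.52.
Cₑ = (1.961 − 0.4032) / 0.0148 = 105.2 mg/L.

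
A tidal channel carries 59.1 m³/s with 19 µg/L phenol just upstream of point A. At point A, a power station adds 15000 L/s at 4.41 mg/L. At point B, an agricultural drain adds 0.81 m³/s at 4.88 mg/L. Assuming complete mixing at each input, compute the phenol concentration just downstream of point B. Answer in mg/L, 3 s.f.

0.951 mg/L

19 µg/L = 0.019 mg/L.
15000 L/s = 15 m³/s.
After input A: C = (59.1·0.019 + 15·4.41) / 74.1 = 0.9079 mg/L.
After input B: C = (74.1·0.9079 + 0.81·4.88) / 74.91 = 0.9508 mg/L.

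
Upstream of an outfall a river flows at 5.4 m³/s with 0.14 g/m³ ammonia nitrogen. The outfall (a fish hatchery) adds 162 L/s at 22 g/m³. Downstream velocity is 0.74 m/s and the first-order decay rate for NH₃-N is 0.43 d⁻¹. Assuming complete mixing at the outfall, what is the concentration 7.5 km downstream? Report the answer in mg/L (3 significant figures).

0.738 mg/L

162 L/s = 0.162 m³/s.
After complete mixing, C₀ = (0.162·22 + 5.4·0.14) / 5.562 = 0.7767 mg/L.
Travel time t = 7500 m / 0.74 m/s = 1.014e+04 s = 0.1173 d.
C = 0.7767·exp(−0.43·0.1173) = 0.7767·0.9508 = 0.7385 mg/L.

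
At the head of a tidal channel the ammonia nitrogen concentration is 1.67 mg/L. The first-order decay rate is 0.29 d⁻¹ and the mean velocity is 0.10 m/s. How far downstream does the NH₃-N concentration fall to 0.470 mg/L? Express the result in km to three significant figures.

From C = C₀·e^(−kt), t = ln(C₀/C)/k = ln(1.67/0.470)/0.29 = 1.268/0.29 = 4.372 d.
Distance = v·t = 0.10 m/s × 3.777e+05 s = 3.777e+04 m = 37.77 km.

37.8 km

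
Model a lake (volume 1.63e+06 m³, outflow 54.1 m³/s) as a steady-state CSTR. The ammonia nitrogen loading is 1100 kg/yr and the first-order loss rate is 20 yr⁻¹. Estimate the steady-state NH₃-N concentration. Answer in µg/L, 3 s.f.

Outflow Q = 54.1 m³/s × 3.156e+07 s/yr = 1.707e+09 m³/yr.
Steady-state CSTR mass balance: W = Q·C + k·V·C, so C = W/(Q + kV).
Q + kV = 1.707e+09 + 20·1.63e+06 = 1.74e+09 m³/yr.
C = 1100/1.74e+09 = 6.322e-07 kg/m³ = 0.0006322 mg/L = 0.6322 µg/L.

0.632 µg/L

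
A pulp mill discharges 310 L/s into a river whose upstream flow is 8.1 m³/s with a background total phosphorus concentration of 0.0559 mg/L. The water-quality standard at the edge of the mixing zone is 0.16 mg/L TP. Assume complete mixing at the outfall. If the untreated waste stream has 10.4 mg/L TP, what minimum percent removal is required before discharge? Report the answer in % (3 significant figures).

72.3 %

310 L/s = 0.31 m³/s.
Mass balance: 0.16·8.41 = 0.31·Cₑ + 8.1·0.0559.
Cₑ = (1.346 − 0.4528) / 0.31 = 2.88 mg/L.
Required removal = 1 − 2.88/10.4 = 72.31 %.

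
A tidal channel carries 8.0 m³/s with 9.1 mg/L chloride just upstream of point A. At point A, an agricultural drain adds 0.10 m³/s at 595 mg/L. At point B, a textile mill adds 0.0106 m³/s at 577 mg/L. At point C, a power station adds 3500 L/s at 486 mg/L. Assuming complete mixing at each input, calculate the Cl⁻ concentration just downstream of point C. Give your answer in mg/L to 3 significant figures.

After input A: C = (8·9.1 + 0.1·595) / 8.1 = 16.33 mg/L.
After input B: C = (8.1·16.33 + 0.0106·577) / 8.111 = 17.07 mg/L.
3500 L/s = 3.5 m³/s.
After input C: C = (8.111·17.07 + 3.5·486) / 11.61 = 158.4 mg/L.

158 mg/L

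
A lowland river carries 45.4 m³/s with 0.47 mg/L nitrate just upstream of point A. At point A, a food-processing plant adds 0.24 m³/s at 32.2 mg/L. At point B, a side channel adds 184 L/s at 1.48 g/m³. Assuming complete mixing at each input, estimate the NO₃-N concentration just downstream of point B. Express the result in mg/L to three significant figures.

After input A: C = (45.4·0.47 + 0.24·32.2) / 45.64 = 0.6369 mg/L.
184 L/s = 0.184 m³/s.
After input B: C = (45.64·0.6369 + 0.184·1.48) / 45.82 = 0.6402 mg/L.

0.640 mg/L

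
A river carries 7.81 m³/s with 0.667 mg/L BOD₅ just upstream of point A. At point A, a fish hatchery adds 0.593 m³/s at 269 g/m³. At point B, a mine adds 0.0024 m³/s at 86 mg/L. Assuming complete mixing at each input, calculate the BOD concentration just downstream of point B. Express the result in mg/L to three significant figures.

After input A: C = (7.81·0.667 + 0.593·269) / 8.403 = 19.6 mg/L.
After input B: C = (8.403·19.6 + 0.0024·86) / 8.405 = 19.62 mg/L.

19.6 mg/L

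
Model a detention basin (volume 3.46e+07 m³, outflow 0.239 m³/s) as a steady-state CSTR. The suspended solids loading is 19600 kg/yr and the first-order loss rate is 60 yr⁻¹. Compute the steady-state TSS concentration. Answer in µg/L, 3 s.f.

Outflow Q = 0.239 m³/s × 3.156e+07 s/yr = 7.542e+06 m³/yr.
Steady-state CSTR mass balance: W = Q·C + k·V·C, so C = W/(Q + kV).
Q + kV = 7.542e+06 + 60·3.46e+07 = 2.084e+09 m³/yr.
C = 19600/2.084e+09 = 9.407e-06 kg/m³ = 0.009407 mg/L = 9.407 µg/L.

9.41 µg/L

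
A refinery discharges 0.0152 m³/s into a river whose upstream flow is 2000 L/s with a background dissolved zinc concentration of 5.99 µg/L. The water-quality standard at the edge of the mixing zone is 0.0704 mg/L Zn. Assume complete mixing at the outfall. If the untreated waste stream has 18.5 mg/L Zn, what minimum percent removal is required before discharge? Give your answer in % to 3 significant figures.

53.8 %

2000 L/s = 2 m³/s.
5.99 µg/L = 0.00599 mg/L.
Mass balance: 0.0704·2.015 = 0.0152·Cₑ + 2·0.00599.
Cₑ = (0.1419 − 0.01198) / 0.0152 = 8.545 mg/L.
Required removal = 1 − 8.545/18.5 = 53.81 %.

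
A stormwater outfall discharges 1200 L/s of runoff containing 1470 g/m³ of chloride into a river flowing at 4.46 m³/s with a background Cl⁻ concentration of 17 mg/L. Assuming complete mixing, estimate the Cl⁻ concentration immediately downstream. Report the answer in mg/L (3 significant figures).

325 mg/L

1200 L/s = 1.2 m³/s.
Flow-weighted mixing gives C = (1.2·1470 + 4.46·17) / (1.2 + 4.46) = 1840/5.66 = 325.1 mg/L.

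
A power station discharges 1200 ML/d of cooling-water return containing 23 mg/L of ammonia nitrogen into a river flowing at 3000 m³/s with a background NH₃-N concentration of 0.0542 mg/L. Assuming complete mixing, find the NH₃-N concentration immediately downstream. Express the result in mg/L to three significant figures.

1200 ML/d = 13.89 m³/s.
Flow-weighted mixing gives C = (13.89·23 + 3000·0.0542) / (13.89 + 3000) = 482/3014 = 0.1599 mg/L.

0.160 mg/L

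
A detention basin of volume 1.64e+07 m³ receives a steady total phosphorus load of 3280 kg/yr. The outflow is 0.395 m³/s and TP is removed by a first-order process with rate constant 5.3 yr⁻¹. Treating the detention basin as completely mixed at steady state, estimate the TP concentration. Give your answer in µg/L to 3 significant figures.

33.0 µg/L

Outflow Q = 0.395 m³/s × 3.156e+07 s/yr = 1.247e+07 m³/yr.
Steady-state CSTR mass balance: W = Q·C + k·V·C, so C = W/(Q + kV).
Q + kV = 1.247e+07 + 5.3·1.64e+07 = 9.939e+07 m³/yr.
C = 3280/9.939e+07 = 3.3e-05 kg/m³ = 0.033 mg/L = 33 µg/L.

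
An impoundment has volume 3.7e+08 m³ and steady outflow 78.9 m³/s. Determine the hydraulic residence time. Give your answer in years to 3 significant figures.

Q = 78.9 m³/s × 3.156e+07 s/yr = 2.49e+09 m³/yr.
Hydraulic residence time τ = V/Q = 3.7e+08/2.49e+09 = 0.1486 yr.

0.149 yr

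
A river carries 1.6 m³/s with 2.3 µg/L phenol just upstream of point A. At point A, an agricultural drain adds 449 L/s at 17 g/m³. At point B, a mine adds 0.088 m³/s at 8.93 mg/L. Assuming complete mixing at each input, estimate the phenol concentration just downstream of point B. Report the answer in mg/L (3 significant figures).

2.3 µg/L = 0.0023 mg/L.
449 L/s = 0.449 m³/s.
After input A: C = (1.6·0.0023 + 0.449·17) / 2.049 = 3.727 mg/L.
After input B: C = (2.049·3.727 + 0.088·8.93) / 2.137 = 3.941 mg/L.

3.94 mg/L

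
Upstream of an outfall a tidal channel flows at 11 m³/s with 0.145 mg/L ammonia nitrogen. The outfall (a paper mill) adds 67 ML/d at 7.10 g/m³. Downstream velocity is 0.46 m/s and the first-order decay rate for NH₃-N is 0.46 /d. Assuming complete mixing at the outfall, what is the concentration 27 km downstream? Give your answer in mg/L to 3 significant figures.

67 ML/d = 0.7755 m³/s.
After complete mixing, C₀ = (0.7755·7.1 + 11·0.145) / 11.78 = 0.603 mg/L.
Travel time t = 2.7e+04 m / 0.46 m/s = 5.87e+04 s = 0.6793 d.
C = 0.603·exp(−0.46·0.6793) = 0.603·0.7316 = 0.4412 mg/L.

0.441 mg/L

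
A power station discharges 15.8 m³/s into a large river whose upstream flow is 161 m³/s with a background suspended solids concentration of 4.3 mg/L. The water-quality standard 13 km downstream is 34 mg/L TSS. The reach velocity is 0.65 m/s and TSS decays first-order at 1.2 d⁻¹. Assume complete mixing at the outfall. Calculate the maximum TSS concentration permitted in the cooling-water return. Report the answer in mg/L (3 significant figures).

458 mg/L

Travel time to the compliance point: t = 1.3e+04/0.65 = 2e+04 s = 0.2315 d; decay factor exp(−1.2·0.2315) = 0.7575.
So the concentration just after mixing may be at most 34/0.7575 = 44.89 mg/L.
Mass balance: 44.89·176.8 = 15.8·Cₑ + 161·4.3.
Cₑ = (7936 − 692.3) / 15.8 = 458.5 mg/L.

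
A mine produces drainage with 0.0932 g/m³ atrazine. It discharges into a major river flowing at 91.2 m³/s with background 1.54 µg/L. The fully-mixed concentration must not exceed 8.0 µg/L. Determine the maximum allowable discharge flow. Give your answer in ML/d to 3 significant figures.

597 ML/d

1.54 µg/L = 0.00154 mg/L.
8.0 µg/L = 0.008 mg/L.
Mass balance at complete mixing: C_std·(Q_w + Q_r) = Q_w·C_e + Q_r·C_b.
Rearranging, Q_w = Q_r·(C_std − C_b)/(C_e − C_std) = 91.2·(0.008 − 0.00154) / (0.0932 − 0.008) = 6.915 m³/s.
= 597.4 ML/d.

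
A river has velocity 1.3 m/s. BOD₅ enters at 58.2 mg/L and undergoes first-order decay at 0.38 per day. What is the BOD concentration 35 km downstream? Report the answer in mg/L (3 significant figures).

51.7 mg/L

Travel time t = 35 km / 1.3 m/s = 3.5e+04/1.3 = 2.692e+04 s = 0.3116 d.
First-order decay: C = 58.2·exp(−0.38·0.3116) = 58.2·0.8883 = 51.7 mg/L.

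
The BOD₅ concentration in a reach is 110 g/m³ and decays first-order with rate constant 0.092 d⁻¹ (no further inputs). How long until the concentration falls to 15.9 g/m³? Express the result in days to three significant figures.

t = ln(C₀/C)/k = ln(110/15.9)/0.092 = 1.934/0.092 = 21.02 d.

21.0 d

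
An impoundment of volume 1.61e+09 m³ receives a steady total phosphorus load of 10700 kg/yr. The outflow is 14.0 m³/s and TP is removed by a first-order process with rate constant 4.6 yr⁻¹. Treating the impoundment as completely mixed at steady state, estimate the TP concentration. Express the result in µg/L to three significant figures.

1.36 µg/L

Outflow Q = 14.0 m³/s × 3.156e+07 s/yr = 4.418e+08 m³/yr.
Steady-state CSTR mass balance: W = Q·C + k·V·C, so C = W/(Q + kV).
Q + kV = 4.418e+08 + 4.6·1.61e+09 = 7.848e+09 m³/yr.
C = 10700/7.848e+09 = 1.363e-06 kg/m³ = 0.001363 mg/L = 1.363 µg/L.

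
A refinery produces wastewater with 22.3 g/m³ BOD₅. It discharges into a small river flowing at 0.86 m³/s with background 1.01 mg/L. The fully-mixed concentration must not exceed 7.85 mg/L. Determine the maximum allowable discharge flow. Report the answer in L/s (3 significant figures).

Mass balance at complete mixing: C_std·(Q_w + Q_r) = Q_w·C_e + Q_r·C_b.
Rearranging, Q_w = Q_r·(C_std − C_b)/(C_e − C_std) = 0.86·(7.85 − 1.01) / (22.3 − 7.85) = 0.4071 m³/s.
= 407.1 L/s.

407 L/s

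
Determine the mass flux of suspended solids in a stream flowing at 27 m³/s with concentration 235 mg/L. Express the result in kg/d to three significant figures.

Mass flux = Q·C = 27 m³/s × 235 g/m³ = 6345 g/s.
= 6345 g/s × 86.4 = 5.482e+05 kg/d.

548000 kg/d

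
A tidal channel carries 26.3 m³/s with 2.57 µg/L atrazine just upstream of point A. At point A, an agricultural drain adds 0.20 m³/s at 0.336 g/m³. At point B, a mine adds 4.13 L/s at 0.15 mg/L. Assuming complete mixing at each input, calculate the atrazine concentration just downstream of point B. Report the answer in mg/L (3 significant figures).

0.00511 mg/L

2.57 µg/L = 0.00257 mg/L.
After input A: C = (26.3·0.00257 + 0.2·0.336) / 26.5 = 0.005086 mg/L.
4.13 L/s = 0.00413 m³/s.
After input B: C = (26.5·0.005086 + 0.00413·0.15) / 26.5 = 0.005109 mg/L.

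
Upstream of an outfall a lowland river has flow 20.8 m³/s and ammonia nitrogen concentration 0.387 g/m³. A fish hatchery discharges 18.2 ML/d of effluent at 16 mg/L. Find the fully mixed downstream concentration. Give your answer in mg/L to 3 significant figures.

0.544 mg/L

18.2 ML/d = 0.2106 m³/s.
Conservation of mass across the mixing zone: C = (0.2106·16 + 20.8·0.387) / (0.2106 + 20.8) = 11.42/21.01 = 0.5435 mg/L.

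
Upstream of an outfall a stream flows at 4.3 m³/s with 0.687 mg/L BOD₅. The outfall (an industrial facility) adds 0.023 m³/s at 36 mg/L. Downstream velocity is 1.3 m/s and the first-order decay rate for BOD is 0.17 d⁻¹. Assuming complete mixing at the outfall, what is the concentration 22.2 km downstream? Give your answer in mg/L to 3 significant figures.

0.846 mg/L

After complete mixing, C₀ = (0.023·36 + 4.3·0.687) / 4.323 = 0.8749 mg/L.
Travel time t = 2.22e+04 m / 1.3 m/s = 1.708e+04 s = 0.1976 d.
C = 0.8749·exp(−0.17·0.1976) = 0.8749·0.967 = 0.846 mg/L.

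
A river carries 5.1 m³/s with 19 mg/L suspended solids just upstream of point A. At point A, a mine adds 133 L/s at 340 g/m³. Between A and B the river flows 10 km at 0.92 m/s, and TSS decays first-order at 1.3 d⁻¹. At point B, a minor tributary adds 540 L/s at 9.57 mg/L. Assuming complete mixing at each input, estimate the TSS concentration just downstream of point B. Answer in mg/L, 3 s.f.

133 L/s = 0.133 m³/s.
After input A: C = (5.1·19 + 0.133·340) / 5.233 = 27.16 mg/L.
Over the 10 km reach to input B (t = 1.087e+04 s = 0.1258 d), decay gives C = 27.16·exp(−1.3·0.1258) = 23.06 mg/L.
540 L/s = 0.54 m³/s.
After input B: C = (5.233·23.06 + 0.54·9.57) / 5.773 = 21.8 mg/L.

21.8 mg/L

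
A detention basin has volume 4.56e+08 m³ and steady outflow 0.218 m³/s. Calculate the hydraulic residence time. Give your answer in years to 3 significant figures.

Q = 0.218 m³/s × 3.156e+07 s/yr = 6.88e+06 m³/yr.
Hydraulic residence time τ = V/Q = 4.56e+08/6.88e+06 = 66.28 yr.

66.3 yr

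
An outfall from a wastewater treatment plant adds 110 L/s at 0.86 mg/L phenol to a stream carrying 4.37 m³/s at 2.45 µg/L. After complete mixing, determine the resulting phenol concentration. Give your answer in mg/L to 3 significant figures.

110 L/s = 0.11 m³/s.
2.45 µg/L = 0.00245 mg/L.
By mass balance at complete mixing, C = (0.11·0.86 + 4.37·0.00245) / (0.11 + 4.37) = 0.1053/4.48 = 0.02351 mg/L.

0.0235 mg/L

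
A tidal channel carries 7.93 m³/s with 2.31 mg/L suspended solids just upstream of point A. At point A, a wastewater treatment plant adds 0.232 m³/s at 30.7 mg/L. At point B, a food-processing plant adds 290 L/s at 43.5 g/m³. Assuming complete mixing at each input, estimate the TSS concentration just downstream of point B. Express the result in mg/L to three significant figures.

After input A: C = (7.93·2.31 + 0.232·30.7) / 8.162 = 3.117 mg/L.
290 L/s = 0.29 m³/s.
After input B: C = (8.162·3.117 + 0.29·43.5) / 8.452 = 4.503 mg/L.

4.50 mg/L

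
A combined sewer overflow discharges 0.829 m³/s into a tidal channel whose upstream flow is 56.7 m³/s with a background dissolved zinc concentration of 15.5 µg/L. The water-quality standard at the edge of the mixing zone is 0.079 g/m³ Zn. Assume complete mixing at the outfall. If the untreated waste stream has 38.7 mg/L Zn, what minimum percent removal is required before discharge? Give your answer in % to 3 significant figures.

15.5 µg/L = 0.0155 mg/L.
Mass balance: 0.079·57.53 = 0.829·Cₑ + 56.7·0.0155.
Cₑ = (4.545 − 0.8789) / 0.829 = 4.422 mg/L.
Required removal = 1 − 4.422/38.7 = 88.57 %.

88.6 %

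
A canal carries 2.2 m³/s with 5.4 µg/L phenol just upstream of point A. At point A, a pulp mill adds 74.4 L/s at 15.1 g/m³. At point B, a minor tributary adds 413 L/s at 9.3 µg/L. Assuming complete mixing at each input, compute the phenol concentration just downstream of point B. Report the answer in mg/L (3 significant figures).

5.4 µg/L = 0.0054 mg/L.
74.4 L/s = 0.0744 m³/s.
After input A: C = (2.2·0.0054 + 0.0744·15.1) / 2.274 = 0.4992 mg/L.
413 L/s = 0.413 m³/s.
9.3 µg/L = 0.0093 mg/L.
After input B: C = (2.274·0.4992 + 0.413·0.0093) / 2.687 = 0.4239 mg/L.

0.424 mg/L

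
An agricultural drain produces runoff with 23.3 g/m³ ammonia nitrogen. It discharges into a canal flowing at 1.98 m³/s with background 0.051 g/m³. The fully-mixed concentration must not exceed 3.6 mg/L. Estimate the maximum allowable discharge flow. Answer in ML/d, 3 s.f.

30.8 ML/d

Mass balance at complete mixing: C_std·(Q_w + Q_r) = Q_w·C_e + Q_r·C_b.
Rearranging, Q_w = Q_r·(C_std − C_b)/(C_e − C_std) = 1.98·(3.6 − 0.051) / (23.3 − 3.6) = 0.3567 m³/s.
= 30.82 ML/d.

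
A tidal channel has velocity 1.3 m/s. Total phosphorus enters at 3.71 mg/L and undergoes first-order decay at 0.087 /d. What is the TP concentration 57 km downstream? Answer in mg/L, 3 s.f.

Travel time t = 57 km / 1.3 m/s = 5.7e+04/1.3 = 4.385e+04 s = 0.5075 d.
First-order decay: C = 3.71·exp(−0.087·0.5075) = 3.71·0.9568 = 3.55 mg/L.

3.55 mg/L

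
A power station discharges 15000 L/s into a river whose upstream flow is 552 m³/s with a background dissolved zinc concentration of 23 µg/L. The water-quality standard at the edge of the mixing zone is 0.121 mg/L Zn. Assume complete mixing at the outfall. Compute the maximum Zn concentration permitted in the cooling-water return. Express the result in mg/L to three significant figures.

15000 L/s = 15 m³/s.
23 µg/L = 0.023 mg/L.
Mass balance: 0.121·567 = 15·Cₑ + 552·0.023.
Cₑ = (68.61 − 12.7) / 15 = 3.727 mg/L.

3.73 mg/L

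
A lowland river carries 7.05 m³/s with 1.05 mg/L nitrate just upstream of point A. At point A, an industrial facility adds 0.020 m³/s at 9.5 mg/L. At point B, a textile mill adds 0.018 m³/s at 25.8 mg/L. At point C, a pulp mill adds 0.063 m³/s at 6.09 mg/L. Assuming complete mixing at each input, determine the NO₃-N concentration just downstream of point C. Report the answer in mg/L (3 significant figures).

1.18 mg/L

After input A: C = (7.05·1.05 + 0.02·9.5) / 7.07 = 1.074 mg/L.
After input B: C = (7.07·1.074 + 0.018·25.8) / 7.088 = 1.137 mg/L.
After input C: C = (7.088·1.137 + 0.063·6.09) / 7.151 = 1.18 mg/L.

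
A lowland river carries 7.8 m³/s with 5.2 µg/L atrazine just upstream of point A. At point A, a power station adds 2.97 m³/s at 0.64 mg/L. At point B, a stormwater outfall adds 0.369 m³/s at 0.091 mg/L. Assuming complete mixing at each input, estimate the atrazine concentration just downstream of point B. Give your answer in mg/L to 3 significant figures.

0.177 mg/L

5.2 µg/L = 0.0052 mg/L.
After input A: C = (7.8·0.0052 + 2.97·0.64) / 10.77 = 0.1803 mg/L.
After input B: C = (10.77·0.1803 + 0.369·0.091) / 11.14 = 0.1773 mg/L.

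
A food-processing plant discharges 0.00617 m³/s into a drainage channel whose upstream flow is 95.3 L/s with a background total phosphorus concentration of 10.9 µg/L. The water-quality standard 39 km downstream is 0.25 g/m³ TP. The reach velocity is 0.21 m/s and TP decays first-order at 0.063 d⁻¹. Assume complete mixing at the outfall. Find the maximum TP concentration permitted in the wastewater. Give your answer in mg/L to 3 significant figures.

4.54 mg/L

95.3 L/s = 0.0953 m³/s.
10.9 µg/L = 0.0109 mg/L.
Travel time to the compliance point: t = 3.9e+04/0.21 = 1.857e+05 s = 2.149 d; decay factor exp(−0.063·2.149) = 0.8734.
So the concentration just after mixing may be at most 0.25/0.8734 = 0.2863 mg/L.
Mass balance: 0.2863·0.1015 = 0.00617·Cₑ + 0.0953·0.0109.
Cₑ = (0.02905 − 0.001039) / 0.00617 = 4.539 mg/L.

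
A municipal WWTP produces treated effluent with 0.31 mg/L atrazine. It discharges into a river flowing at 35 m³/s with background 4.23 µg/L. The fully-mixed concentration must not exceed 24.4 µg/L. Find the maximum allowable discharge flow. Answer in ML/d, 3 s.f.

4.23 µg/L = 0.00423 mg/L.
24.4 µg/L = 0.0244 mg/L.
Mass balance at complete mixing: C_std·(Q_w + Q_r) = Q_w·C_e + Q_r·C_b.
Rearranging, Q_w = Q_r·(C_std − C_b)/(C_e − C_std) = 35·(0.0244 − 0.00423) / (0.31 − 0.0244) = 2.472 m³/s.
= 213.6 ML/d.

214 ML/d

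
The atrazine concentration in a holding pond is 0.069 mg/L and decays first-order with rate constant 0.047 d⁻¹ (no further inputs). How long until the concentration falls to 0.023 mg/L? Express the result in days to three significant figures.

t = ln(C₀/C)/k = ln(0.069/0.023)/0.047 = 1.099/0.047 = 23.37 d.

23.4 d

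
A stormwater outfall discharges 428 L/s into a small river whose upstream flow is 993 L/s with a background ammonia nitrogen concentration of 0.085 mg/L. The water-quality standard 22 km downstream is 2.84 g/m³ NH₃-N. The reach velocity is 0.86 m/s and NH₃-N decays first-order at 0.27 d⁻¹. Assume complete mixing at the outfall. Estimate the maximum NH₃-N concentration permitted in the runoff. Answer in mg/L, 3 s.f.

10.0 mg/L

428 L/s = 0.428 m³/s.
993 L/s = 0.993 m³/s.
Travel time to the compliance point: t = 2.2e+04/0.86 = 2.558e+04 s = 0.2961 d; decay factor exp(−0.27·0.2961) = 0.9232.
So the concentration just after mixing may be at most 2.84/0.9232 = 3.076 mg/L.
Mass balance: 3.076·1.421 = 0.428·Cₑ + 0.993·0.085.
Cₑ = (4.372 − 0.08441) / 0.428 = 10.02 mg/L.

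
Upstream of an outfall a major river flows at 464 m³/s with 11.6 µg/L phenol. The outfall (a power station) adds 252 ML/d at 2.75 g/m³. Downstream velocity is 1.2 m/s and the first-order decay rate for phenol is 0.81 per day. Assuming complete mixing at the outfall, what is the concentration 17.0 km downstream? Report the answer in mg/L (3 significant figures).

0.0251 mg/L

252 ML/d = 2.917 m³/s.
11.6 µg/L = 0.0116 mg/L.
After complete mixing, C₀ = (2.917·2.75 + 464·0.0116) / 466.9 = 0.02871 mg/L.
Travel time t = 1.7e+04 m / 1.2 m/s = 1.417e+04 s = 0.164 d.
C = 0.02871·exp(−0.81·0.164) = 0.02871·0.8756 = 0.02514 mg/L.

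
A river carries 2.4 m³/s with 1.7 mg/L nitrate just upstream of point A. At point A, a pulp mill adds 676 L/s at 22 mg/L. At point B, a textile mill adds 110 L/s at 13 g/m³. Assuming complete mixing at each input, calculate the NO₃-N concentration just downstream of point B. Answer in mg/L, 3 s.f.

6.40 mg/L

676 L/s = 0.676 m³/s.
After input A: C = (2.4·1.7 + 0.676·22) / 3.076 = 6.161 mg/L.
110 L/s = 0.11 m³/s.
After input B: C = (3.076·6.161 + 0.11·13) / 3.186 = 6.397 mg/L.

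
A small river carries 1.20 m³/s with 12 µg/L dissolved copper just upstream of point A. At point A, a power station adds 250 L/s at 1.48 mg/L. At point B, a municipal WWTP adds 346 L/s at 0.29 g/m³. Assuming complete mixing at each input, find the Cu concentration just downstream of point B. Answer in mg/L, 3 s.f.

0.270 mg/L

12 µg/L = 0.012 mg/L.
250 L/s = 0.25 m³/s.
After input A: C = (1.2·0.012 + 0.25·1.48) / 1.45 = 0.2651 mg/L.
346 L/s = 0.346 m³/s.
After input B: C = (1.45·0.2651 + 0.346·0.29) / 1.796 = 0.2699 mg/L.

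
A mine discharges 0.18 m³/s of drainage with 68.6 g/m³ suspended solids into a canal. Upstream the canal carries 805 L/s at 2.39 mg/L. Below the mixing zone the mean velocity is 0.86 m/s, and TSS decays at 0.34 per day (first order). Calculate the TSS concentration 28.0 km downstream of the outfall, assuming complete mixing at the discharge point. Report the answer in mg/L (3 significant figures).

805 L/s = 0.805 m³/s.
After complete mixing, C₀ = (0.18·68.6 + 0.805·2.39) / 0.985 = 14.49 mg/L.
Travel time t = 2.8e+04 m / 0.86 m/s = 3.256e+04 s = 0.3768 d.
C = 14.49·exp(−0.34·0.3768) = 14.49·0.8797 = 12.75 mg/L.

12.7 mg/L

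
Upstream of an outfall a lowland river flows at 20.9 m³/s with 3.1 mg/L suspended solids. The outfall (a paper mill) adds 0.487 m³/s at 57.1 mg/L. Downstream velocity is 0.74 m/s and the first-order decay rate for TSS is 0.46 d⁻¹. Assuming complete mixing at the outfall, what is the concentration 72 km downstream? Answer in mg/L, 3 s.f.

After complete mixing, C₀ = (0.487·57.1 + 20.9·3.1) / 21.39 = 4.33 mg/L.
Travel time t = 7.2e+04 m / 0.74 m/s = 9.73e+04 s = 1.126 d.
C = 4.33·exp(−0.46·1.126) = 4.33·0.5957 = 2.579 mg/L.

2.58 mg/L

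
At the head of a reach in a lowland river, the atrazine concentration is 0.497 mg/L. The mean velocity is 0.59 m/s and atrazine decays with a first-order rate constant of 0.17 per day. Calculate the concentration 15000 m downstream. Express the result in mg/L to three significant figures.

0.473 mg/L

Travel time t = 15000 m / 0.59 m/s = 1.5e+04/0.59 = 2.542e+04 s = 0.2943 d.
First-order decay: C = 0.497·exp(−0.17·0.2943) = 0.497·0.9512 = 0.4727 mg/L.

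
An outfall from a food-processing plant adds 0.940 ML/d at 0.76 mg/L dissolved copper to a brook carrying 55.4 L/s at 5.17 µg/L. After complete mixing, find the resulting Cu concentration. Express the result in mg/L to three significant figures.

0.940 ML/d = 0.01088 m³/s.
55.4 L/s = 0.0554 m³/s.
5.17 µg/L = 0.00517 mg/L.
Flow-weighted mixing gives C = (0.01088·0.76 + 0.0554·0.00517) / (0.01088 + 0.0554) = 0.008555/0.06628 = 0.1291 mg/L.

0.129 mg/L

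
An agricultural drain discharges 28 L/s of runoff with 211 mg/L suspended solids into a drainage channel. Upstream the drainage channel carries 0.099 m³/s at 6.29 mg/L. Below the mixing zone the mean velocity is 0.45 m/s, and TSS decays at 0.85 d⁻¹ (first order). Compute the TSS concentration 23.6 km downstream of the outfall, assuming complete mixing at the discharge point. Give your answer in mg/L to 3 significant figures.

30.7 mg/L

28 L/s = 0.028 m³/s.
After complete mixing, C₀ = (0.028·211 + 0.099·6.29) / 0.127 = 51.42 mg/L.
Travel time t = 2.36e+04 m / 0.45 m/s = 5.244e+04 s = 0.607 d.
C = 51.42·exp(−0.85·0.607) = 51.42·0.5969 = 30.7 mg/L.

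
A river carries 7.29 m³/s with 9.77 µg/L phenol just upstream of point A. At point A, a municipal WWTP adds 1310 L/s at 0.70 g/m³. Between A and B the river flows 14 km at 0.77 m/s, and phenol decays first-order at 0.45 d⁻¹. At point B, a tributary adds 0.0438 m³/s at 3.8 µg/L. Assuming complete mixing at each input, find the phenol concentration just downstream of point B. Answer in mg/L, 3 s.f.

0.104 mg/L

9.77 µg/L = 0.00977 mg/L.
1310 L/s = 1.31 m³/s.
After input A: C = (7.29·0.00977 + 1.31·0.7) / 8.6 = 0.1149 mg/L.
Over the 14 km reach to input B (t = 1.818e+04 s = 0.2104 d), decay gives C = 0.1149·exp(−0.45·0.2104) = 0.1045 mg/L.
3.8 µg/L = 0.0038 mg/L.
After input B: C = (8.6·0.1045 + 0.0438·0.0038) / 8.644 = 0.104 mg/L.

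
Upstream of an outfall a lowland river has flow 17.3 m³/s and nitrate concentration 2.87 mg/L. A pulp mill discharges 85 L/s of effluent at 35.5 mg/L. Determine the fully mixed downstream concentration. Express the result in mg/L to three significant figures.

3.03 mg/L

85 L/s = 0.085 m³/s.
Flow-weighted mixing gives C = (0.085·35.5 + 17.3·2.87) / (0.085 + 17.3) = 52.67/17.39 = 3.03 mg/L.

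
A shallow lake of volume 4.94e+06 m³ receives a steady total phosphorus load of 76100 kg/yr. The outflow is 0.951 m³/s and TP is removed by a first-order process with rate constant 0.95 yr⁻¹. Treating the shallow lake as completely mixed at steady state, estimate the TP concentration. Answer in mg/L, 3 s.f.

2.19 mg/L

Outflow Q = 0.951 m³/s × 3.156e+07 s/yr = 3.001e+07 m³/yr.
Steady-state CSTR mass balance: W = Q·C + k·V·C, so C = W/(Q + kV).
Q + kV = 3.001e+07 + 0.95·4.94e+06 = 3.47e+07 m³/yr.
C = 76100/3.47e+07 = 0.002193 kg/m³ = 2.193 mg/L.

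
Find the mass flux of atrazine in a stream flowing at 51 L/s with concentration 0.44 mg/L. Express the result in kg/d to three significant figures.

1.94 kg/d

51 L/s = 0.051 m³/s.
Mass flux = Q·C = 0.051 m³/s × 0.44 g/m³ = 0.02244 g/s.
= 0.02244 g/s × 86.4 = 1.939 kg/d.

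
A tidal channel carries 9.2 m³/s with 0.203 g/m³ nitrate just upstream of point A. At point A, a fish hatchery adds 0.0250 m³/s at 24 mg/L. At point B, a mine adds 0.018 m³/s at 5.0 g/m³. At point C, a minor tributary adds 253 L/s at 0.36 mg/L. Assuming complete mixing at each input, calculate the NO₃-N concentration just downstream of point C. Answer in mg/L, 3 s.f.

After input A: C = (9.2·0.203 + 0.025·24) / 9.225 = 0.2675 mg/L.
After input B: C = (9.225·0.2675 + 0.018·5) / 9.243 = 0.2767 mg/L.
253 L/s = 0.253 m³/s.
After input C: C = (9.243·0.2767 + 0.253·0.36) / 9.496 = 0.2789 mg/L.

0.279 mg/L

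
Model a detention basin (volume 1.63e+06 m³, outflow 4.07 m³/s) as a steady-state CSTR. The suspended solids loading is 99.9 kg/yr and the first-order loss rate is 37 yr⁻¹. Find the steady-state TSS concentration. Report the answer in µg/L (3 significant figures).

Outflow Q = 4.07 m³/s × 3.156e+07 s/yr = 1.284e+08 m³/yr.
Steady-state CSTR mass balance: W = Q·C + k·V·C, so C = W/(Q + kV).
Q + kV = 1.284e+08 + 37·1.63e+06 = 1.887e+08 m³/yr.
C = 99.9/1.887e+08 = 5.293e-07 kg/m³ = 0.0005293 mg/L = 0.5293 µg/L.

0.529 µg/L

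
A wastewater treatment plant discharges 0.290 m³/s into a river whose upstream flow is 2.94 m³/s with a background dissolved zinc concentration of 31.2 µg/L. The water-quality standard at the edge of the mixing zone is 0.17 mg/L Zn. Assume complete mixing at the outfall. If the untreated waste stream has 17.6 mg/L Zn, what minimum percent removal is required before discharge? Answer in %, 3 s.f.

91.0 %

31.2 µg/L = 0.0312 mg/L.
Mass balance: 0.17·3.23 = 0.29·Cₑ + 2.94·0.0312.
Cₑ = (0.5491 − 0.09173) / 0.29 = 1.577 mg/L.
Required removal = 1 − 1.577/17.6 = 91.04 %.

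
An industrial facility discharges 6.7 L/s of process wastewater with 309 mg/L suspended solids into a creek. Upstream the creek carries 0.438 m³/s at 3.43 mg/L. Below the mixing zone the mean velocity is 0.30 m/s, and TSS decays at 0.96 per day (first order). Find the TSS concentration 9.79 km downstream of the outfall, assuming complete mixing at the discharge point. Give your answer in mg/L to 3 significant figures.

5.59 mg/L

6.7 L/s = 0.0067 m³/s.
After complete mixing, C₀ = (0.0067·309 + 0.438·3.43) / 0.4447 = 8.034 mg/L.
Travel time t = 9790 m / 0.30 m/s = 3.263e+04 s = 0.3777 d.
C = 8.034·exp(−0.96·0.3777) = 8.034·0.6959 = 5.59 mg/L.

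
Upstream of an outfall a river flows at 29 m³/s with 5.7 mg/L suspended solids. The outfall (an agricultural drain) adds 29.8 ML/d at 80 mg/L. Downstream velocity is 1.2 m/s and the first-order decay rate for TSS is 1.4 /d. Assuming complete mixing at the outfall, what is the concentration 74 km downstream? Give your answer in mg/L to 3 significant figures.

29.8 ML/d = 0.3449 m³/s.
After complete mixing, C₀ = (0.3449·80 + 29·5.7) / 29.34 = 6.573 mg/L.
Travel time t = 7.4e+04 m / 1.2 m/s = 6.167e+04 s = 0.7137 d.
C = 6.573·exp(−1.4·0.7137) = 6.573·0.3682 = 2.42 mg/L.

2.42 mg/L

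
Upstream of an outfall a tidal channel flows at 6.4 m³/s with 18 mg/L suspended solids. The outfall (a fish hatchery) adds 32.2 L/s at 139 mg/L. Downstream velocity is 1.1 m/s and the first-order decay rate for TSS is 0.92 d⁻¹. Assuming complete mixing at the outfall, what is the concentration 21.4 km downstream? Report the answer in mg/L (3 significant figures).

15.1 mg/L

32.2 L/s = 0.0322 m³/s.
After complete mixing, C₀ = (0.0322·139 + 6.4·18) / 6.432 = 18.61 mg/L.
Travel time t = 2.14e+04 m / 1.1 m/s = 1.945e+04 s = 0.2252 d.
C = 18.61·exp(−0.92·0.2252) = 18.61·0.8129 = 15.12 mg/L.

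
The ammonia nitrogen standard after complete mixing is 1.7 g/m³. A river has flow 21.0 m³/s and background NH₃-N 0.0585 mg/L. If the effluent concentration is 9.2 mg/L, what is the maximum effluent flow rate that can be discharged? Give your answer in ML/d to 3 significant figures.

Mass balance at complete mixing: C_std·(Q_w + Q_r) = Q_w·C_e + Q_r·C_b.
Rearranging, Q_w = Q_r·(C_std − C_b)/(C_e − C_std) = 21.0·(1.7 − 0.0585) / (9.2 − 1.7) = 4.596 m³/s.
= 397.1 ML/d.

397 ML/d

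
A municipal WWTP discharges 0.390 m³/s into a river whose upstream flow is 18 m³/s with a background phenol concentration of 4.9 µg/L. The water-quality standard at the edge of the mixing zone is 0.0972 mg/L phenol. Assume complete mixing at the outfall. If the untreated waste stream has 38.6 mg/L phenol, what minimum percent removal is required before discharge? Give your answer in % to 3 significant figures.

88.7 %

4.9 µg/L = 0.0049 mg/L.
Mass balance: 0.0972·18.39 = 0.39·Cₑ + 18·0.0049.
Cₑ = (1.788 − 0.0882) / 0.39 = 4.357 mg/L.
Required removal = 1 − 4.357/38.6 = 88.71 %.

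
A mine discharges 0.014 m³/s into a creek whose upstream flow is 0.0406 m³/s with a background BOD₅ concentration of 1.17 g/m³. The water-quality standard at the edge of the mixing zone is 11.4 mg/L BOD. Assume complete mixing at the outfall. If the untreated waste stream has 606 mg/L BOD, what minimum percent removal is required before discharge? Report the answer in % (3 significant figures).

93.2 %

Mass balance: 11.4·0.0546 = 0.014·Cₑ + 0.0406·1.17.
Cₑ = (0.6224 − 0.0475) / 0.014 = 41.07 mg/L.
Required removal = 1 − 41.07/606 = 93.22 %.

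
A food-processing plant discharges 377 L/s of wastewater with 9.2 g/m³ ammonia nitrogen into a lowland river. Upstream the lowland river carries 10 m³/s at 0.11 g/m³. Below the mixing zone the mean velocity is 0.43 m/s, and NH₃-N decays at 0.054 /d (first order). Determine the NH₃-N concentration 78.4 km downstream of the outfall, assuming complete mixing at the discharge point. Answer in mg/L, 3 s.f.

0.393 mg/L

377 L/s = 0.377 m³/s.
After complete mixing, C₀ = (0.377·9.2 + 10·0.11) / 10.38 = 0.4402 mg/L.
Travel time t = 7.84e+04 m / 0.43 m/s = 1.823e+05 s = 2.11 d.
C = 0.4402·exp(−0.054·2.11) = 0.4402·0.8923 = 0.3928 mg/L.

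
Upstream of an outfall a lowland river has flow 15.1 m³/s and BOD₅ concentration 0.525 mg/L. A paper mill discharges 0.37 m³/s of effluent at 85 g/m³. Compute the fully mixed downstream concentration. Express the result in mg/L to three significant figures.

2.55 mg/L

By mass balance at complete mixing, C = (0.37·85 + 15.1·0.525) / (0.37 + 15.1) = 39.38/15.47 = 2.545 mg/L.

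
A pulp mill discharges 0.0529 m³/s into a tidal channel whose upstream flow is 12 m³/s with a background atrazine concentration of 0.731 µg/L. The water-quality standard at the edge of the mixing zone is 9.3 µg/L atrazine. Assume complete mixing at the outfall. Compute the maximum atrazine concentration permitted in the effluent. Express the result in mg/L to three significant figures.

0.731 µg/L = 0.000731 mg/L.
9.3 µg/L = 0.0093 mg/L.
Mass balance: 0.0093·12.05 = 0.0529·Cₑ + 12·0.000731.
Cₑ = (0.1121 − 0.008772) / 0.0529 = 1.953 mg/L.

1.95 mg/L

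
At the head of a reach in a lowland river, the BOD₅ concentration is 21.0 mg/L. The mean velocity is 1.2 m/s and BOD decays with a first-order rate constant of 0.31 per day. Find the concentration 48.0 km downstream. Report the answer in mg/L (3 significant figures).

Travel time t = 48.0 km / 1.2 m/s = 4.8e+04/1.2 = 4e+04 s = 0.463 d.
First-order decay: C = 21.0·exp(−0.31·0.463) = 21.0·0.8663 = 18.19 mg/L.

18.2 mg/L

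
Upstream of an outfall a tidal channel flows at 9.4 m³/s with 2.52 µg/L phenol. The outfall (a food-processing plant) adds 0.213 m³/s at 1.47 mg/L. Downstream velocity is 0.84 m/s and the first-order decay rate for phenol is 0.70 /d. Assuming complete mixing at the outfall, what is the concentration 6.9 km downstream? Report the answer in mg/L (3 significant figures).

0.0328 mg/L

2.52 µg/L = 0.00252 mg/L.
After complete mixing, C₀ = (0.213·1.47 + 9.4·0.00252) / 9.613 = 0.03504 mg/L.
Travel time t = 6900 m / 0.84 m/s = 8214 s = 0.09507 d.
C = 0.03504·exp(−0.70·0.09507) = 0.03504·0.9356 = 0.03278 mg/L.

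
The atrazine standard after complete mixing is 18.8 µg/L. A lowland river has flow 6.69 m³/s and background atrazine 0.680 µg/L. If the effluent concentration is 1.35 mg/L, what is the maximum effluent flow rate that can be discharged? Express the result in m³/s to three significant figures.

0.0911 m³/s

0.680 µg/L = 0.00068 mg/L.
18.8 µg/L = 0.0188 mg/L.
Mass balance at complete mixing: C_std·(Q_w + Q_r) = Q_w·C_e + Q_r·C_b.
Rearranging, Q_w = Q_r·(C_std − C_b)/(C_e − C_std) = 6.69·(0.0188 − 0.00068) / (1.35 − 0.0188) = 0.09106 m³/s.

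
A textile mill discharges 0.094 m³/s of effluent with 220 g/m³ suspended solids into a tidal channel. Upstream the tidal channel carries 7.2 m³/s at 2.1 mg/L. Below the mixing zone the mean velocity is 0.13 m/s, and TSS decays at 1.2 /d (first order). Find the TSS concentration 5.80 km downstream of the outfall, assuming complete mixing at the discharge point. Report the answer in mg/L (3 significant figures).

2.64 mg/L

After complete mixing, C₀ = (0.094·220 + 7.2·2.1) / 7.294 = 4.908 mg/L.
Travel time t = 5800 m / 0.13 m/s = 4.462e+04 s = 0.5164 d.
C = 4.908·exp(−1.2·0.5164) = 4.908·0.5381 = 2.641 mg/L.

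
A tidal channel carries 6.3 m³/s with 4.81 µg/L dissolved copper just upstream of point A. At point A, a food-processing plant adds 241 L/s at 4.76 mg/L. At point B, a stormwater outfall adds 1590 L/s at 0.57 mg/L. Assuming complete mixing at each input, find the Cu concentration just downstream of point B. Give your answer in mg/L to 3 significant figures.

0.256 mg/L

4.81 µg/L = 0.00481 mg/L.
241 L/s = 0.241 m³/s.
After input A: C = (6.3·0.00481 + 0.241·4.76) / 6.541 = 0.18 mg/L.
1590 L/s = 1.59 m³/s.
After input B: C = (6.541·0.18 + 1.59·0.57) / 8.131 = 0.2563 mg/L.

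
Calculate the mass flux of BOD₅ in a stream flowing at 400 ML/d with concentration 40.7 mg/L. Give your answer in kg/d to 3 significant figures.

16300 kg/d

400 ML/d = 4.63 m³/s.
Mass flux = Q·C = 4.63 m³/s × 40.7 g/m³ = 188.4 g/s.
= 188.4 g/s × 86.4 = 1.628e+04 kg/d.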